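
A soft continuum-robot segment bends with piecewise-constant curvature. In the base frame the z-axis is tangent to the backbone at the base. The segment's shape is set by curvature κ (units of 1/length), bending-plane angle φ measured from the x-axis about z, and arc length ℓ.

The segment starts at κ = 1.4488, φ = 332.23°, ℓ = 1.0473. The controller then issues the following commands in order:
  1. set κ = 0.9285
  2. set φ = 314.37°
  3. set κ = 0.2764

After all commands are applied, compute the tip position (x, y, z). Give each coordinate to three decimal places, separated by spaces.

0.105 -0.108 1.033

initial: κ=1.4488, φ=332.23°, ℓ=1.0473
cmd 1: set κ=0.9285 → (κ,φ,ℓ)=(0.9285,332.23°,1.0473) → tip=(0.4162,-0.2191,0.8899)
cmd 2: set φ=314.37° → (κ,φ,ℓ)=(0.9285,314.37°,1.0473) → tip=(0.3289,-0.3362,0.8899)
cmd 3: set κ=0.2764 → (κ,φ,ℓ)=(0.2764,314.37°,1.0473) → tip=(0.1053,-0.1076,1.0327)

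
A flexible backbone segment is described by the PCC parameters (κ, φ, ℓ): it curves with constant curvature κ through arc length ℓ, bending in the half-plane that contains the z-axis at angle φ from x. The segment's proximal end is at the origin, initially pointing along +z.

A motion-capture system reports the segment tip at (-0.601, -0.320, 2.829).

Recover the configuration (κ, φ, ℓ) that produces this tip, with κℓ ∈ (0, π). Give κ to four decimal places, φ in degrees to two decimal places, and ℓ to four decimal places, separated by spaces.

0.1608 208.03 2.9370

ρ = √(x²+y²) = √(-0.601² + -0.320²) = 0.68088
φ = atan2(y, x) mod 360° = atan2(-0.320, -0.601) = 208.0329°
|p|² = ρ² + z² = 0.68088² + 2.829² = 8.46684
κ = 2ρ / |p|² = 2×0.68088 / 8.46684 = 0.16084
θ = 2·atan2(ρ, z) = 2·atan2(0.68088, 2.829) = 0.47237 rad
ℓ = θ/κ = 0.47237/0.16084 = 2.93701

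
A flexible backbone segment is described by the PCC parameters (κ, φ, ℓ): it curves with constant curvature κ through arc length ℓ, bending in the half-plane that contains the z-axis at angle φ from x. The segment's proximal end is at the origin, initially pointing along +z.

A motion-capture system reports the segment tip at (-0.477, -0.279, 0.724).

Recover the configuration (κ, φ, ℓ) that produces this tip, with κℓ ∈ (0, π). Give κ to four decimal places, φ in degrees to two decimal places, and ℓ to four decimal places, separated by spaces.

ρ = √(x²+y²) = √(-0.477² + -0.279²) = 0.55260
φ = atan2(y, x) mod 360° = atan2(-0.279, -0.477) = 210.3236°
|p|² = ρ² + z² = 0.55260² + 0.724² = 0.82955
κ = 2ρ / |p|² = 2×0.55260 / 0.82955 = 1.33230
θ = 2·atan2(ρ, z) = 2·atan2(0.55260, 0.724) = 1.30387 rad
ℓ = θ/κ = 1.30387/1.33230 = 0.97866

1.3323 210.32 0.9787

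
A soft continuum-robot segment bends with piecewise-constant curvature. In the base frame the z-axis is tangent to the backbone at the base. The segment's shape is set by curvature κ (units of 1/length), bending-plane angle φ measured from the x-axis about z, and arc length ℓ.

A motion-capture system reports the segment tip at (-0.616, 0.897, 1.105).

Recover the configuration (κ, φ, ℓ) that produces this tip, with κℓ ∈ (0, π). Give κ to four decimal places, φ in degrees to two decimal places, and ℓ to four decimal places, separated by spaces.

0.9049 124.48 1.7190

ρ = √(x²+y²) = √(-0.616² + 0.897²) = 1.08815
φ = atan2(y, x) mod 360° = atan2(0.897, -0.616) = 124.4787°
|p|² = ρ² + z² = 1.08815² + 1.105² = 2.40509
κ = 2ρ / |p|² = 2×1.08815 / 2.40509 = 0.90487
θ = 2·atan2(ρ, z) = 2·atan2(1.08815, 1.105) = 1.55543 rad
ℓ = θ/κ = 1.55543/0.90487 = 1.71895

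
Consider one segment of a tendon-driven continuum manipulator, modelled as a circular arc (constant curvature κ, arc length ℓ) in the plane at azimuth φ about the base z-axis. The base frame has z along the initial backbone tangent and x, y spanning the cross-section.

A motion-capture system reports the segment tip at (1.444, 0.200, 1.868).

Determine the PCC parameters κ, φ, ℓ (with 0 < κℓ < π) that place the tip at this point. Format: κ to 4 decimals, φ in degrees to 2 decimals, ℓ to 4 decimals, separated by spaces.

ρ = √(x²+y²) = √(1.444² + 0.200²) = 1.45778
φ = atan2(y, x) mod 360° = atan2(0.200, 1.444) = 7.8855°
|p|² = ρ² + z² = 1.45778² + 1.868² = 5.61456
κ = 2ρ / |p|² = 2×1.45778 / 5.61456 = 0.51929
θ = 2·atan2(ρ, z) = 2·atan2(1.45778, 1.868) = 1.32535 rad
ℓ = θ/κ = 1.32535/0.51929 = 2.55224

0.5193 7.89 2.5522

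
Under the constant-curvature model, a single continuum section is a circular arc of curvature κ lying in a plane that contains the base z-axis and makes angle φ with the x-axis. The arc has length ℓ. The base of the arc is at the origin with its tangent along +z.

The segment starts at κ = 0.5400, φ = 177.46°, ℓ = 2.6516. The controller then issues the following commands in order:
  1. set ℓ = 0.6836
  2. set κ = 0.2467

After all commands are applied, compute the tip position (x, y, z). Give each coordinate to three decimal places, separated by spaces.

initial: κ=0.5400, φ=177.46°, ℓ=2.6516
cmd 1: set ℓ=0.6836 → (κ,φ,ℓ)=(0.5400,177.46°,0.6836) → tip=(-0.1246,0.0055,0.6682)
cmd 2: set κ=0.2467 → (κ,φ,ℓ)=(0.2467,177.46°,0.6836) → tip=(-0.0574,0.0025,0.6804)

-0.057 0.003 0.680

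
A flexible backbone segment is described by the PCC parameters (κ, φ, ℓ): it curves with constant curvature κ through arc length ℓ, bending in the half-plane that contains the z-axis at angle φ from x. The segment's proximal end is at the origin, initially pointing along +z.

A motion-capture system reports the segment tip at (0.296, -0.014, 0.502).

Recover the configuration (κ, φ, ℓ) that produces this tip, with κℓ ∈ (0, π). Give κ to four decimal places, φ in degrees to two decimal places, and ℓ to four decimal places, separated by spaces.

1.7441 357.29 0.6115

ρ = √(x²+y²) = √(0.296² + -0.014²) = 0.29633
φ = atan2(y, x) mod 360° = atan2(-0.014, 0.296) = 357.2921°
|p|² = ρ² + z² = 0.29633² + 0.502² = 0.33982
κ = 2ρ / |p|² = 2×0.29633 / 0.33982 = 1.74407
θ = 2·atan2(ρ, z) = 2·atan2(0.29633, 0.502) = 1.06651 rad
ℓ = θ/κ = 1.06651/1.74407 = 0.61151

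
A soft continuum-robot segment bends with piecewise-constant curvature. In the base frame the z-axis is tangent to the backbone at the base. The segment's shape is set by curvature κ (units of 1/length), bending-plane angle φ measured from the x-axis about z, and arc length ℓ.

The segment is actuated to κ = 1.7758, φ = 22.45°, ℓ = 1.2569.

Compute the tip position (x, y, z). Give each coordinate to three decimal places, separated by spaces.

θ = κ·ℓ = 1.7758 × 1.2569 = 2.23200 rad
ρ = (1 − cos θ)/κ = (1 − -0.61407)/1.7758 = 0.90893
z = sin θ / κ = 0.78925/1.7758 = 0.44445
x = ρ cos φ = 0.90893 × cos(22.45°) = 0.84004
y = ρ sin φ = 0.90893 × sin(22.45°) = 0.34710

0.840 0.347 0.444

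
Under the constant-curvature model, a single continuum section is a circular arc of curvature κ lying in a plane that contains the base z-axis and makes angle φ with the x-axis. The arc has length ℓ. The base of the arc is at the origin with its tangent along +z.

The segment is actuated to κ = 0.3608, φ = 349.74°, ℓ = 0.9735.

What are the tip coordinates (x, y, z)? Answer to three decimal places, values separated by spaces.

0.167 -0.030 0.954

θ = κ·ℓ = 0.3608 × 0.9735 = 0.35124 rad
ρ = (1 − cos θ)/κ = (1 − 0.93895)/0.3608 = 0.16922
z = sin θ / κ = 0.34406/0.3608 = 0.95361
x = ρ cos φ = 0.16922 × cos(349.74°) = 0.16651
y = ρ sin φ = 0.16922 × sin(349.74°) = -0.03014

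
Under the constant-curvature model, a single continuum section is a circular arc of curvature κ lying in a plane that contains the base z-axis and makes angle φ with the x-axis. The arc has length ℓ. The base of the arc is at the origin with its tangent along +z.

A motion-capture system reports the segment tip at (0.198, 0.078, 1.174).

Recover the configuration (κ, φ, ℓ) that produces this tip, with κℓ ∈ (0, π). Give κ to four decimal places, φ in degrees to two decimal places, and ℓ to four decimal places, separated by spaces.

0.2990 21.50 1.1996

ρ = √(x²+y²) = √(0.198² + 0.078²) = 0.21281
φ = atan2(y, x) mod 360° = atan2(0.078, 0.198) = 21.5014°
|p|² = ρ² + z² = 0.21281² + 1.174² = 1.42356
κ = 2ρ / |p|² = 2×0.21281 / 1.42356 = 0.29898
θ = 2·atan2(ρ, z) = 2·atan2(0.21281, 1.174) = 0.35864 rad
ℓ = θ/κ = 0.35864/0.29898 = 1.19955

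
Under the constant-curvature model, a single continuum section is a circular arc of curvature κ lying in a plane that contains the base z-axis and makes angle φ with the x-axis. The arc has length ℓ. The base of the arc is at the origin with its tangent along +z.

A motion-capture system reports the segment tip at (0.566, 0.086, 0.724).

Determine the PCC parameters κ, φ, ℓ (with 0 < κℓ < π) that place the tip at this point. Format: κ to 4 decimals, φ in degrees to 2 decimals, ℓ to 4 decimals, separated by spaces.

ρ = √(x²+y²) = √(0.566² + 0.086²) = 0.57250
φ = atan2(y, x) mod 360° = atan2(0.086, 0.566) = 8.6396°
|p|² = ρ² + z² = 0.57250² + 0.724² = 0.85193
κ = 2ρ / |p|² = 2×0.57250 / 0.85193 = 1.34400
θ = 2·atan2(ρ, z) = 2·atan2(0.57250, 0.724) = 1.33814 rad
ℓ = θ/κ = 1.33814/1.34400 = 0.99564

1.3440 8.64 0.9956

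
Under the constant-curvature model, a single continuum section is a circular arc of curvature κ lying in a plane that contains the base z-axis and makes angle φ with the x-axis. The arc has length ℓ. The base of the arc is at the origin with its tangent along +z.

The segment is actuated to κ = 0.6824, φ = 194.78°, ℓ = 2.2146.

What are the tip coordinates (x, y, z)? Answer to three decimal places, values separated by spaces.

-1.333 -0.352 1.463

θ = κ·ℓ = 0.6824 × 2.2146 = 1.51124 rad
ρ = (1 − cos θ)/κ = (1 − 0.05952)/0.6824 = 1.37820
z = sin θ / κ = 0.99823/0.6824 = 1.46282
x = ρ cos φ = 1.37820 × cos(194.78°) = -1.33260
y = ρ sin φ = 1.37820 × sin(194.78°) = -0.35159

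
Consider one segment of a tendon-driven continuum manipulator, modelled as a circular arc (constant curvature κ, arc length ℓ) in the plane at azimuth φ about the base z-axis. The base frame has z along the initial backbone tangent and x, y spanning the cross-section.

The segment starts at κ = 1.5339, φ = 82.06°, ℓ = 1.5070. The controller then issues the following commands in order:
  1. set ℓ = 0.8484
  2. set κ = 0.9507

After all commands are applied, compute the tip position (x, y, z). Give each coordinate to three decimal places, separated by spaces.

0.045 0.321 0.759

initial: κ=1.5339, φ=82.06°, ℓ=1.5070
cmd 1: set ℓ=0.8484 → (κ,φ,ℓ)=(1.5339,82.06°,0.8484) → tip=(0.0661,0.4738,0.6284)
cmd 2: set κ=0.9507 → (κ,φ,ℓ)=(0.9507,82.06°,0.8484) → tip=(0.0448,0.3209,0.7594)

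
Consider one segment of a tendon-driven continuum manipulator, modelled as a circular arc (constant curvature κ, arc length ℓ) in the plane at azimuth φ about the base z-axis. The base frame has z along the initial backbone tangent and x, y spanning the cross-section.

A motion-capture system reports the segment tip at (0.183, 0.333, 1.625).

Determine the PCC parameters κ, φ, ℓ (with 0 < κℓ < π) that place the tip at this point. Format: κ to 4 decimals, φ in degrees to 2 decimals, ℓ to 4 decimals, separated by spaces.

ρ = √(x²+y²) = √(0.183² + 0.333²) = 0.37997
φ = atan2(y, x) mod 360° = atan2(0.333, 0.183) = 61.2090°
|p|² = ρ² + z² = 0.37997² + 1.625² = 2.78500
κ = 2ρ / |p|² = 2×0.37997 / 2.78500 = 0.27287
θ = 2·atan2(ρ, z) = 2·atan2(0.37997, 1.625) = 0.45940 rad
ℓ = θ/κ = 0.45940/0.27287 = 1.68360

0.2729 61.21 1.6836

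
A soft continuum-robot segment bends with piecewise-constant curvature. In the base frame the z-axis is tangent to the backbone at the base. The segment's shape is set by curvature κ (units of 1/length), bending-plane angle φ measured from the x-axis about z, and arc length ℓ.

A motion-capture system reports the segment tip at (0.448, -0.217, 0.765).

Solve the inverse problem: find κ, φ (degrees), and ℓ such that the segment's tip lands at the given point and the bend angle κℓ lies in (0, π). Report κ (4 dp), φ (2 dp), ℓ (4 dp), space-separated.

1.1951 334.16 0.9654

ρ = √(x²+y²) = √(0.448² + -0.217²) = 0.49779
φ = atan2(y, x) mod 360° = atan2(-0.217, 0.448) = 334.1556°
|p|² = ρ² + z² = 0.49779² + 0.765² = 0.83302
κ = 2ρ / |p|² = 2×0.49779 / 0.83302 = 1.19514
θ = 2·atan2(ρ, z) = 2·atan2(0.49779, 0.765) = 1.15374 rad
ℓ = θ/κ = 1.15374/1.19514 = 0.96536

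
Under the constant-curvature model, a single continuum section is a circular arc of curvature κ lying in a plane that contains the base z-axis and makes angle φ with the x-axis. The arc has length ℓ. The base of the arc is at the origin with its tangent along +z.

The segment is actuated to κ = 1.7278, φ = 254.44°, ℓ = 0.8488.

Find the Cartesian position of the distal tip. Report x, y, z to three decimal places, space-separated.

θ = κ·ℓ = 1.7278 × 0.8488 = 1.46656 rad
ρ = (1 − cos θ)/κ = (1 − 0.10405)/1.7278 = 0.51855
z = sin θ / κ = 0.99457/1.7278 = 0.57563
x = ρ cos φ = 0.51855 × cos(254.44°) = -0.13910
y = ρ sin φ = 0.51855 × sin(254.44°) = -0.49954

-0.139 -0.500 0.576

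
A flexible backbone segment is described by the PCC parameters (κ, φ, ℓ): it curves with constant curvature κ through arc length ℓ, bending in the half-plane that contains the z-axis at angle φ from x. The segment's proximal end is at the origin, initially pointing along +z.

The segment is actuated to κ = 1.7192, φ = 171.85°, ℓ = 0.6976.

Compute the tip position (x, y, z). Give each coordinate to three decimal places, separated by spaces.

-0.367 0.053 0.542

θ = κ·ℓ = 1.7192 × 0.6976 = 1.19931 rad
ρ = (1 − cos θ)/κ = (1 − 0.36300)/1.7192 = 0.37052
z = sin θ / κ = 0.93179/1.7192 = 0.54199
x = ρ cos φ = 0.37052 × cos(171.85°) = -0.36678
y = ρ sin φ = 0.37052 × sin(171.85°) = 0.05253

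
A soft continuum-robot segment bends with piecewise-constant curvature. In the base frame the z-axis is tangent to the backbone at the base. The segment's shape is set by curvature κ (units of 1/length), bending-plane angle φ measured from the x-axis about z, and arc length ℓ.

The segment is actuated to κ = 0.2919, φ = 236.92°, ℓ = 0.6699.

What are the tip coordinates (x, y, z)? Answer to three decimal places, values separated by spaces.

-0.036 -0.055 0.666

θ = κ·ℓ = 0.2919 × 0.6699 = 0.19554 rad
ρ = (1 − cos θ)/κ = (1 − 0.98094)/0.2919 = 0.06529
z = sin θ / κ = 0.19430/0.2919 = 0.66564
x = ρ cos φ = 0.06529 × cos(236.92°) = -0.03564
y = ρ sin φ = 0.06529 × sin(236.92°) = -0.05471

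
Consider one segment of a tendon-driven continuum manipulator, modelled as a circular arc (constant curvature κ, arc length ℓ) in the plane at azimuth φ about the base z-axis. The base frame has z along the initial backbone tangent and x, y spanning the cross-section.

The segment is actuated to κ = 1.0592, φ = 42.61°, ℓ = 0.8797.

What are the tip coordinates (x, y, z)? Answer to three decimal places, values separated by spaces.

0.280 0.258 0.758

θ = κ·ℓ = 1.0592 × 0.8797 = 0.93178 rad
ρ = (1 − cos θ)/κ = (1 − 0.59641)/1.0592 = 0.38104
z = sin θ / κ = 0.80268/1.0592 = 0.75782
x = ρ cos φ = 0.38104 × cos(42.61°) = 0.28043
y = ρ sin φ = 0.38104 × sin(42.61°) = 0.25796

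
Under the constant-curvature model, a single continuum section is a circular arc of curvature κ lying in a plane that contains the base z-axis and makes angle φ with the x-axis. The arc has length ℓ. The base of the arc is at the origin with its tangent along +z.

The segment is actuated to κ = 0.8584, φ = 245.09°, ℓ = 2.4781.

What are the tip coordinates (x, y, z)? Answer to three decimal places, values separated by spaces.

-0.750 -1.615 0.989

θ = κ·ℓ = 0.8584 × 2.4781 = 2.12720 rad
ρ = (1 − cos θ)/κ = (1 − -0.52814)/0.8584 = 1.78022
z = sin θ / κ = 0.84916/0.8584 = 0.98924
x = ρ cos φ = 1.78022 × cos(245.09°) = -0.74982
y = ρ sin φ = 1.78022 × sin(245.09°) = -1.61460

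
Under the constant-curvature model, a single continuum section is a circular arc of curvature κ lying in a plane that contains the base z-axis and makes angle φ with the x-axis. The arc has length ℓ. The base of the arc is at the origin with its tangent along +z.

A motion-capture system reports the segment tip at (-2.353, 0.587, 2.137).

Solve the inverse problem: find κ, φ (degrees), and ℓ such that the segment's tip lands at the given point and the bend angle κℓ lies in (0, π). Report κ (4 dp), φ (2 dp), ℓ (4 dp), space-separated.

0.4642 165.99 3.6554

ρ = √(x²+y²) = √(-2.353² + 0.587²) = 2.42511
φ = atan2(y, x) mod 360° = atan2(0.587, -2.353) = 165.9924°
|p|² = ρ² + z² = 2.42511² + 2.137² = 10.44795
κ = 2ρ / |p|² = 2×2.42511 / 10.44795 = 0.46423
θ = 2·atan2(ρ, z) = 2·atan2(2.42511, 2.137) = 1.69694 rad
ℓ = θ/κ = 1.69694/0.46423 = 3.65539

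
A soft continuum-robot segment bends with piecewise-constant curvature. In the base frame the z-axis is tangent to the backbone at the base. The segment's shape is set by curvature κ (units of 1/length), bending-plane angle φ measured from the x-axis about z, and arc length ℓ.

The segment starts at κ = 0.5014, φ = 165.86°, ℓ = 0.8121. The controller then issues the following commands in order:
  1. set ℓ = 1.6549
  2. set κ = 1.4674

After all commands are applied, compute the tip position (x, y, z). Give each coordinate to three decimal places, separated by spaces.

initial: κ=0.5014, φ=165.86°, ℓ=0.8121
cmd 1: set ℓ=1.6549 → (κ,φ,ℓ)=(0.5014,165.86°,1.6549) → tip=(-0.6285,0.1583,1.4714)
cmd 2: set κ=1.4674 → (κ,φ,ℓ)=(1.4674,165.86°,1.6549) → tip=(-1.1606,0.2924,0.4459)

-1.161 0.292 0.446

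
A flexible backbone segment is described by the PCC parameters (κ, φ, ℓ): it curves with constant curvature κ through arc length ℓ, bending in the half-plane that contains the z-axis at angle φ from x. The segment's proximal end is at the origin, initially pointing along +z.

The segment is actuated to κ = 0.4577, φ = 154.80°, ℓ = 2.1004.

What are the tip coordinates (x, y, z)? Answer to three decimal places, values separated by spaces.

θ = κ·ℓ = 0.4577 × 2.1004 = 0.96135 rad
ρ = (1 − cos θ)/κ = (1 − 0.57241)/0.4577 = 0.93421
z = sin θ / κ = 0.81997/0.4577 = 1.79149
x = ρ cos φ = 0.93421 × cos(154.80°) = -0.84530
y = ρ sin φ = 0.93421 × sin(154.80°) = 0.39777

-0.845 0.398 1.791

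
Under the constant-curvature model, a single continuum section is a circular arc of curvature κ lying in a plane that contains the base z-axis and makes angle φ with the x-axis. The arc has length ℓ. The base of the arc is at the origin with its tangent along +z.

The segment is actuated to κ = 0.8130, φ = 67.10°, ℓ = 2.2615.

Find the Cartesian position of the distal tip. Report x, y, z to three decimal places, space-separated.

θ = κ·ℓ = 0.8130 × 2.2615 = 1.83860 rad
ρ = (1 − cos θ)/κ = (1 − -0.26461)/0.8130 = 1.55549
z = sin θ / κ = 0.96435/0.8130 = 1.18617
x = ρ cos φ = 1.55549 × cos(67.10°) = 0.60528
y = ρ sin φ = 1.55549 × sin(67.10°) = 1.43289

0.605 1.433 1.186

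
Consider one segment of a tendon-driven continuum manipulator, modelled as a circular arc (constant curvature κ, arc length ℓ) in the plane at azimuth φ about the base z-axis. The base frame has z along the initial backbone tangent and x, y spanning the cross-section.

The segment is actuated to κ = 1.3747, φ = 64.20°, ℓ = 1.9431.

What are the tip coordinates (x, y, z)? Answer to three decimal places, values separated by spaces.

θ = κ·ℓ = 1.3747 × 1.9431 = 2.67118 rad
ρ = (1 − cos θ)/κ = (1 − -0.89138)/1.3747 = 1.37585
z = sin θ / κ = 0.45325/1.3747 = 0.32971
x = ρ cos φ = 1.37585 × cos(64.20°) = 0.59881
y = ρ sin φ = 1.37585 × sin(64.20°) = 1.23870

0.599 1.239 0.330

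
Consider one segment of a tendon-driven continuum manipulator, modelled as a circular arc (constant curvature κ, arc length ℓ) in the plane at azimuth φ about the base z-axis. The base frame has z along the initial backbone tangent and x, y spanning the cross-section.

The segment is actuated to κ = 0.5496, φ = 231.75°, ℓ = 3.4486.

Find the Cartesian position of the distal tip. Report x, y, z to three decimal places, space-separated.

-1.486 -1.885 1.725

θ = κ·ℓ = 0.5496 × 3.4486 = 1.89535 rad
ρ = (1 − cos θ)/κ = (1 − -0.31889)/0.5496 = 2.39972
z = sin θ / κ = 0.94779/0.5496 = 1.72451
x = ρ cos φ = 2.39972 × cos(231.75°) = -1.48565
y = ρ sin φ = 2.39972 × sin(231.75°) = -1.88454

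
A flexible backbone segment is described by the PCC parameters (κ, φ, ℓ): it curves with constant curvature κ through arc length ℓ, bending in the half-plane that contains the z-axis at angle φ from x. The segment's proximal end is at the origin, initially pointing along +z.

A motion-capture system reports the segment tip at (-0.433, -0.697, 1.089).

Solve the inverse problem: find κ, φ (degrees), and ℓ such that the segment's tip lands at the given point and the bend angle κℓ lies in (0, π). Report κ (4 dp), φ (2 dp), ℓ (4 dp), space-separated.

ρ = √(x²+y²) = √(-0.433² + -0.697²) = 0.82055
φ = atan2(y, x) mod 360° = atan2(-0.697, -0.433) = 238.1500°
|p|² = ρ² + z² = 0.82055² + 1.089² = 1.85922
κ = 2ρ / |p|² = 2×0.82055 / 1.85922 = 0.88268
θ = 2·atan2(ρ, z) = 2·atan2(0.82055, 1.089) = 1.29146 rad
ℓ = θ/κ = 1.29146/0.88268 = 1.46311

0.8827 238.15 1.4631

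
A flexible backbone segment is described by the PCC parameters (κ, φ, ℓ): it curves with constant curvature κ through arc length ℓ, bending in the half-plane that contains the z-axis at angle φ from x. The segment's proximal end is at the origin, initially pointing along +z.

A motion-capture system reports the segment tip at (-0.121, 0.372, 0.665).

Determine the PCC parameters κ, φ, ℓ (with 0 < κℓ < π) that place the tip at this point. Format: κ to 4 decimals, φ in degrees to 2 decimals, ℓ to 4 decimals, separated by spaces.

1.3144 108.02 0.8091

ρ = √(x²+y²) = √(-0.121² + 0.372²) = 0.39118
φ = atan2(y, x) mod 360° = atan2(0.372, -0.121) = 108.0181°
|p|² = ρ² + z² = 0.39118² + 0.665² = 0.59525
κ = 2ρ / |p|² = 2×0.39118 / 0.59525 = 1.31435
θ = 2·atan2(ρ, z) = 2·atan2(0.39118, 0.665) = 1.06347 rad
ℓ = θ/κ = 1.06347/1.31435 = 0.80912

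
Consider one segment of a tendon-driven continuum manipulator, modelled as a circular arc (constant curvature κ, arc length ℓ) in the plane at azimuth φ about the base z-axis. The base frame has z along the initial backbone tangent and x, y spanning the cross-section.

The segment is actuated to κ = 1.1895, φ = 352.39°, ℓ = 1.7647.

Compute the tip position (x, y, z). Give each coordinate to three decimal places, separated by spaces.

θ = κ·ℓ = 1.1895 × 1.7647 = 2.09911 rad
ρ = (1 − cos θ)/κ = (1 − -0.50408)/1.1895 = 1.26446
z = sin θ / κ = 0.86366/1.1895 = 0.72607
x = ρ cos φ = 1.26446 × cos(352.39°) = 1.25333
y = ρ sin φ = 1.26446 × sin(352.39°) = -0.16745

1.253 -0.167 0.726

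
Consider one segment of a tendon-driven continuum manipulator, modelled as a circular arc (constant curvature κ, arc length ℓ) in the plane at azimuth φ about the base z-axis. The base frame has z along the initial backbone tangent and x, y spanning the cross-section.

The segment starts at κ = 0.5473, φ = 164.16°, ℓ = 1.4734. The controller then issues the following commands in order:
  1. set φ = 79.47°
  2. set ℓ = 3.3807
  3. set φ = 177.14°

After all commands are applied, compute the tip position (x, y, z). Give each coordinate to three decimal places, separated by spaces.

-2.328 0.116 1.756

initial: κ=0.5473, φ=164.16°, ℓ=1.4734
cmd 1: set φ=79.47° → (κ,φ,ℓ)=(0.5473,79.47°,1.4734) → tip=(0.1028,0.5531,1.3188)
cmd 2: set ℓ=3.3807 → (κ,φ,ℓ)=(0.5473,79.47°,3.3807) → tip=(0.4260,2.2919,1.7563)
cmd 3: set φ=177.14° → (κ,φ,ℓ)=(0.5473,177.14°,3.3807) → tip=(-2.3282,0.1163,1.7563)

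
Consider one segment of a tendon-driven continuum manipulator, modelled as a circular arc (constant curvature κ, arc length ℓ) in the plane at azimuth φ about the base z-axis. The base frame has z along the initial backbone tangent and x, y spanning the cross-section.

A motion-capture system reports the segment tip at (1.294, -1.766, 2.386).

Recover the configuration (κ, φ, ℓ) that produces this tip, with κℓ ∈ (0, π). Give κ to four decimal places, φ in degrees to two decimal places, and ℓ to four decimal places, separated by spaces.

0.4176 306.23 3.5560

ρ = √(x²+y²) = √(1.294² + -1.766²) = 2.18934
φ = atan2(y, x) mod 360° = atan2(-1.766, 1.294) = 306.2313°
|p|² = ρ² + z² = 2.18934² + 2.386² = 10.48619
κ = 2ρ / |p|² = 2×2.18934 / 10.48619 = 0.41757
θ = 2·atan2(ρ, z) = 2·atan2(2.18934, 2.386) = 1.48488 rad
ℓ = θ/κ = 1.48488/0.41757 = 3.55604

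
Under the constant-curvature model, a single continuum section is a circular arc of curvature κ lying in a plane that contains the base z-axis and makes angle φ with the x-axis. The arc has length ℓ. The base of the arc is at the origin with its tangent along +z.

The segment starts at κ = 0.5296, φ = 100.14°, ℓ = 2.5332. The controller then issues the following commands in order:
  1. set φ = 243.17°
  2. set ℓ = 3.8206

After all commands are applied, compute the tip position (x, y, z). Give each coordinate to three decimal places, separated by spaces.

-1.225 -2.422 1.698

initial: κ=0.5296, φ=100.14°, ℓ=2.5332
cmd 1: set φ=243.17° → (κ,φ,ℓ)=(0.5296,243.17°,2.5332) → tip=(-0.6586,-1.3021,1.8388)
cmd 2: set ℓ=3.8206 → (κ,φ,ℓ)=(0.5296,243.17°,3.8206) → tip=(-1.2249,-2.4218,1.6981)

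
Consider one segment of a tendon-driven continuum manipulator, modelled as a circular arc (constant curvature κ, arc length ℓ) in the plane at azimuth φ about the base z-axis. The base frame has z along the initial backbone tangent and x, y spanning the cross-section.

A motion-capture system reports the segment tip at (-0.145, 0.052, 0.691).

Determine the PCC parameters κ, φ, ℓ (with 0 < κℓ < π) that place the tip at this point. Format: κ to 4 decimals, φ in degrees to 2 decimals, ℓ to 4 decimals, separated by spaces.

0.6147 160.27 0.7137

ρ = √(x²+y²) = √(-0.145² + 0.052²) = 0.15404
φ = atan2(y, x) mod 360° = atan2(0.052, -0.145) = 160.2711°
|p|² = ρ² + z² = 0.15404² + 0.691² = 0.50121
κ = 2ρ / |p|² = 2×0.15404 / 0.50121 = 0.61468
θ = 2·atan2(ρ, z) = 2·atan2(0.15404, 0.691) = 0.43868 rad
ℓ = θ/κ = 0.43868/0.61468 = 0.71367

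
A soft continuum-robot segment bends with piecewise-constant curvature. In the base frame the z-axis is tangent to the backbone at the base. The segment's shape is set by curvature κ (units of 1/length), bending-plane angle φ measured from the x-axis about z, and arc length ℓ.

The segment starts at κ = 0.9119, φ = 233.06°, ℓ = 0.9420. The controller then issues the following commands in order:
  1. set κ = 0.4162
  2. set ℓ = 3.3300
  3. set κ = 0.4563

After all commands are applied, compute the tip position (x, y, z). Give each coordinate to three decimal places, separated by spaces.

initial: κ=0.9119, φ=233.06°, ℓ=0.9420
cmd 1: set κ=0.4162 → (κ,φ,ℓ)=(0.4162,233.06°,0.9420) → tip=(-0.1096,-0.1457,0.9181)
cmd 2: set ℓ=3.3300 → (κ,φ,ℓ)=(0.4162,233.06°,3.3300) → tip=(-1.1786,-1.5674,2.3618)
cmd 3: set κ=0.4563 → (κ,φ,ℓ)=(0.4563,233.06°,3.3300) → tip=(-1.2495,-1.6618,2.1887)

-1.250 -1.662 2.189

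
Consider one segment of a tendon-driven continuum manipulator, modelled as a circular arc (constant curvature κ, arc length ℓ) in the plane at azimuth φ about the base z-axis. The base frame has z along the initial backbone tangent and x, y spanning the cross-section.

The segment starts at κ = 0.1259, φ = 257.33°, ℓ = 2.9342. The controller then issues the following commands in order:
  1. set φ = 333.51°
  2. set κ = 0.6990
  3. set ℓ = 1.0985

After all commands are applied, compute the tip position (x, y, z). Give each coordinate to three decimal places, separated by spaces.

0.359 -0.179 0.994

initial: κ=0.1259, φ=257.33°, ℓ=2.9342
cmd 1: set φ=333.51° → (κ,φ,ℓ)=(0.1259,333.51°,2.9342) → tip=(0.4796,-0.2390,2.8679)
cmd 2: set κ=0.6990 → (κ,φ,ℓ)=(0.6990,333.51°,2.9342) → tip=(1.8719,-0.9329,1.2688)
cmd 3: set ℓ=1.0985 → (κ,φ,ℓ)=(0.6990,333.51°,1.0985) → tip=(0.3593,-0.1791,0.9937)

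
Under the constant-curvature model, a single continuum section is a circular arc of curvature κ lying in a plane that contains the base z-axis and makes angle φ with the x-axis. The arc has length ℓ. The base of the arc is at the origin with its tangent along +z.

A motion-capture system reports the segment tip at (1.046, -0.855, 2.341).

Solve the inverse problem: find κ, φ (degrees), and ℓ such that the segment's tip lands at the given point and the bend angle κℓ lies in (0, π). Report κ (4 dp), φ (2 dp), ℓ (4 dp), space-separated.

ρ = √(x²+y²) = √(1.046² + -0.855²) = 1.35098
φ = atan2(y, x) mod 360° = atan2(-0.855, 1.046) = 320.7374°
|p|² = ρ² + z² = 1.35098² + 2.341² = 7.30542
κ = 2ρ / |p|² = 2×1.35098 / 7.30542 = 0.36986
θ = 2·atan2(ρ, z) = 2·atan2(1.35098, 2.341) = 1.04681 rad
ℓ = θ/κ = 1.04681/0.36986 = 2.83033

0.3699 320.74 2.8303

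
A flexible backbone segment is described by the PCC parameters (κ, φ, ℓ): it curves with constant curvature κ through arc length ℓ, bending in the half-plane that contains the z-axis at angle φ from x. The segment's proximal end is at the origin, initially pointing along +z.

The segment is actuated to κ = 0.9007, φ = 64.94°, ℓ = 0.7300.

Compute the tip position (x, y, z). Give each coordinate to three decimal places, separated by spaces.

θ = κ·ℓ = 0.9007 × 0.7300 = 0.65751 rad
ρ = (1 − cos θ)/κ = (1 − 0.79152)/0.9007 = 0.23147
z = sin θ / κ = 0.61115/0.9007 = 0.67853
x = ρ cos φ = 0.23147 × cos(64.94°) = 0.09804
y = ρ sin φ = 0.23147 × sin(64.94°) = 0.20968

0.098 0.210 0.679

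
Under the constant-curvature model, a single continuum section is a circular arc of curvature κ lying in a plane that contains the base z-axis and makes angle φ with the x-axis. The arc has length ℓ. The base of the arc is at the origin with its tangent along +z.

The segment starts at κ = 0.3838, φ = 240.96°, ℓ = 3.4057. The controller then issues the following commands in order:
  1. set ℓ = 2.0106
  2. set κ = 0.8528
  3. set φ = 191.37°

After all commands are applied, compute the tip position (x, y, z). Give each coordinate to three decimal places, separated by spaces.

initial: κ=0.3838, φ=240.96°, ℓ=3.4057
cmd 1: set ℓ=2.0106 → (κ,φ,ℓ)=(0.3838,240.96°,2.0106) → tip=(-0.3582,-0.6452,1.8169)
cmd 2: set κ=0.8528 → (κ,φ,ℓ)=(0.8528,240.96°,2.0106) → tip=(-0.6508,-1.1721,1.1605)
cmd 3: set φ=191.37° → (κ,φ,ℓ)=(0.8528,191.37°,2.0106) → tip=(-1.3144,-0.2643,1.1605)

-1.314 -0.264 1.160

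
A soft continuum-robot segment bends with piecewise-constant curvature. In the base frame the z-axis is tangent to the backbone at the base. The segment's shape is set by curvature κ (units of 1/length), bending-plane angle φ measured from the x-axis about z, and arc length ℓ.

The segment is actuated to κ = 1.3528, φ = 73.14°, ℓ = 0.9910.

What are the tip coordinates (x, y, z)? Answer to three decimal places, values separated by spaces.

0.165 0.546 0.720

θ = κ·ℓ = 1.3528 × 0.9910 = 1.34062 rad
ρ = (1 − cos θ)/κ = (1 − 0.22814)/1.3528 = 0.57056
z = sin θ / κ = 0.97363/1.3528 = 0.71971
x = ρ cos φ = 0.57056 × cos(73.14°) = 0.16548
y = ρ sin φ = 0.57056 × sin(73.14°) = 0.54604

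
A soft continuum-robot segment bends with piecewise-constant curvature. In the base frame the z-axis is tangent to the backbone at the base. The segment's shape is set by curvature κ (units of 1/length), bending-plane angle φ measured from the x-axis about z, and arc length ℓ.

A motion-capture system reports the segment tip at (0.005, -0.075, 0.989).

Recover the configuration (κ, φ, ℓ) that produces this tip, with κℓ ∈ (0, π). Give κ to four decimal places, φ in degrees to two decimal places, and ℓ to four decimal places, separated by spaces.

ρ = √(x²+y²) = √(0.005² + -0.075²) = 0.07517
φ = atan2(y, x) mod 360° = atan2(-0.075, 0.005) = 273.8141°
|p|² = ρ² + z² = 0.07517² + 0.989² = 0.98377
κ = 2ρ / |p|² = 2×0.07517 / 0.98377 = 0.15281
θ = 2·atan2(ρ, z) = 2·atan2(0.07517, 0.989) = 0.15171 rad
ℓ = θ/κ = 0.15171/0.15281 = 0.99280

0.1528 273.81 0.9928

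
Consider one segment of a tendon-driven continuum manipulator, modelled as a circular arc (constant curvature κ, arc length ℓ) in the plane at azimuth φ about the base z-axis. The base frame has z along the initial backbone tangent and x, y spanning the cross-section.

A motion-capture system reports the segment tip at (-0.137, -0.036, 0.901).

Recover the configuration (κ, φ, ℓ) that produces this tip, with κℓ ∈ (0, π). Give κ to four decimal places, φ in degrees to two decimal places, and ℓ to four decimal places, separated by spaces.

ρ = √(x²+y²) = √(-0.137² + -0.036²) = 0.14165
φ = atan2(y, x) mod 360° = atan2(-0.036, -0.137) = 194.7230°
|p|² = ρ² + z² = 0.14165² + 0.901² = 0.83187
κ = 2ρ / |p|² = 2×0.14165 / 0.83187 = 0.34056
θ = 2·atan2(ρ, z) = 2·atan2(0.14165, 0.901) = 0.31188 rad
ℓ = θ/κ = 0.31188/0.34056 = 0.91577

0.3406 194.72 0.9158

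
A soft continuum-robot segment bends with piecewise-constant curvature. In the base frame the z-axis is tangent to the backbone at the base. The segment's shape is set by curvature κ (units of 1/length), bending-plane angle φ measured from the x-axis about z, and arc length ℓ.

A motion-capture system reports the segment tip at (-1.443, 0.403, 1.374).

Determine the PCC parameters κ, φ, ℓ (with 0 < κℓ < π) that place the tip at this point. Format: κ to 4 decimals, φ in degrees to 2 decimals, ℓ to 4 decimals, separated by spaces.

ρ = √(x²+y²) = √(-1.443² + 0.403²) = 1.49822
φ = atan2(y, x) mod 360° = atan2(0.403, -1.443) = 164.3961°
|p|² = ρ² + z² = 1.49822² + 1.374² = 4.13253
κ = 2ρ / |p|² = 2×1.49822 / 4.13253 = 0.72508
θ = 2·atan2(ρ, z) = 2·atan2(1.49822, 1.374) = 1.65724 rad
ℓ = θ/κ = 1.65724/0.72508 = 2.28558

0.7251 164.40 2.2856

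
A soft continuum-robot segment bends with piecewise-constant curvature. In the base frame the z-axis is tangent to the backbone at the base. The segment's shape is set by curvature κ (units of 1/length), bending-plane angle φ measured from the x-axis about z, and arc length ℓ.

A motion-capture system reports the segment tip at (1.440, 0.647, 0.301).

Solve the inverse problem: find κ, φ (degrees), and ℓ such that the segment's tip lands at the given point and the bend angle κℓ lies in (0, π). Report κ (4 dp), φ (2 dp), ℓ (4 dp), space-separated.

ρ = √(x²+y²) = √(1.440² + 0.647²) = 1.57867
φ = atan2(y, x) mod 360° = atan2(0.647, 1.440) = 24.1946°
|p|² = ρ² + z² = 1.57867² + 0.301² = 2.58281
κ = 2ρ / |p|² = 2×1.57867 / 2.58281 = 1.22245
θ = 2·atan2(ρ, z) = 2·atan2(1.57867, 0.301) = 2.76478 rad
ℓ = θ/κ = 2.76478/1.22245 = 2.26168

1.2224 24.19 2.2617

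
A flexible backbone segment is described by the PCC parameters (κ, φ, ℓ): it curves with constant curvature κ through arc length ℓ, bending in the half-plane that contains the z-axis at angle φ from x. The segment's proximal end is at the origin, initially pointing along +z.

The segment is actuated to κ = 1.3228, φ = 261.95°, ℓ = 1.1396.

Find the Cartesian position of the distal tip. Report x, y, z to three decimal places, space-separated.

-0.099 -0.701 0.754

θ = κ·ℓ = 1.3228 × 1.1396 = 1.50746 rad
ρ = (1 − cos θ)/κ = (1 − 0.06329)/1.3228 = 0.70813
z = sin θ / κ = 0.99800/1.3228 = 0.75446
x = ρ cos φ = 0.70813 × cos(261.95°) = -0.09916
y = ρ sin φ = 0.70813 × sin(261.95°) = -0.70115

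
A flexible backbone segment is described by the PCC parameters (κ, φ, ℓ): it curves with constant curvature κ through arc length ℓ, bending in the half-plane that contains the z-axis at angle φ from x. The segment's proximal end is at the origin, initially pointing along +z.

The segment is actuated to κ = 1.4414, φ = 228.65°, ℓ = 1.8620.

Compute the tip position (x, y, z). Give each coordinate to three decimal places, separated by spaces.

θ = κ·ℓ = 1.4414 × 1.8620 = 2.68389 rad
ρ = (1 − cos θ)/κ = (1 − -0.89707)/1.4414 = 1.31613
z = sin θ / κ = 0.44189/1.4414 = 0.30657
x = ρ cos φ = 1.31613 × cos(228.65°) = -0.86951
y = ρ sin φ = 1.31613 × sin(228.65°) = -0.98800

-0.870 -0.988 0.307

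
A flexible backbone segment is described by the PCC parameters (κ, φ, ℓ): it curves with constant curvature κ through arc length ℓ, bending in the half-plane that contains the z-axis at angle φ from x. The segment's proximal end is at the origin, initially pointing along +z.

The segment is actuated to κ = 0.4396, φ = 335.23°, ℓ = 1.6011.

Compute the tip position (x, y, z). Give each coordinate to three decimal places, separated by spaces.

0.491 -0.226 1.472

θ = κ·ℓ = 0.4396 × 1.6011 = 0.70384 rad
ρ = (1 − cos θ)/κ = (1 − 0.76236)/0.4396 = 0.54058
z = sin θ / κ = 0.64715/0.4396 = 1.47214
x = ρ cos φ = 0.54058 × cos(335.23°) = 0.49085
y = ρ sin φ = 0.54058 × sin(335.23°) = -0.22649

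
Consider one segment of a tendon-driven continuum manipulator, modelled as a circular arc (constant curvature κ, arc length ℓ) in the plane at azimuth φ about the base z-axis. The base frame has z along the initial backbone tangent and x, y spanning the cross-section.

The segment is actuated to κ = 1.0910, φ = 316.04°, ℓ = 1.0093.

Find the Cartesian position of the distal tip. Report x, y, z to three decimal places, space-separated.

0.361 -0.348 0.817

θ = κ·ℓ = 1.0910 × 1.0093 = 1.10115 rad
ρ = (1 − cos θ)/κ = (1 − 0.45257)/1.0910 = 0.50177
z = sin θ / κ = 0.89173/1.0910 = 0.81735
x = ρ cos φ = 0.50177 × cos(316.04°) = 0.36118
y = ρ sin φ = 0.50177 × sin(316.04°) = -0.34830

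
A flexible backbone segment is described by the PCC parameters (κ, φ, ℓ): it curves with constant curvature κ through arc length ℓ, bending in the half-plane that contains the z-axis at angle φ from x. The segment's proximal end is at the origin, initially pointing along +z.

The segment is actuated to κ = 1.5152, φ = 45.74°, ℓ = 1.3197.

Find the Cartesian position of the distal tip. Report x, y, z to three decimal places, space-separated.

0.652 0.669 0.600

θ = κ·ℓ = 1.5152 × 1.3197 = 1.99961 rad
ρ = (1 − cos θ)/κ = (1 − -0.41579)/1.5152 = 0.93439
z = sin θ / κ = 0.90946/1.5152 = 0.60022
x = ρ cos φ = 0.93439 × cos(45.74°) = 0.65213
y = ρ sin φ = 0.93439 × sin(45.74°) = 0.66919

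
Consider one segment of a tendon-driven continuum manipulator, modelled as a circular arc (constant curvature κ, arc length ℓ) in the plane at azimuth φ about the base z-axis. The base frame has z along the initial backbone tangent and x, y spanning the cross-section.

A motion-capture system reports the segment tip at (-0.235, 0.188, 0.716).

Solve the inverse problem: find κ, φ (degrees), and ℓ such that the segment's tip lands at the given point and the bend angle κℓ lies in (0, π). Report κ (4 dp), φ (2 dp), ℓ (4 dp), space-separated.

0.9978 141.34 0.7976

ρ = √(x²+y²) = √(-0.235² + 0.188²) = 0.30095
φ = atan2(y, x) mod 360° = atan2(0.188, -0.235) = 141.3402°
|p|² = ρ² + z² = 0.30095² + 0.716² = 0.60323
κ = 2ρ / |p|² = 2×0.30095 / 0.60323 = 0.99779
θ = 2·atan2(ρ, z) = 2·atan2(0.30095, 0.716) = 0.79579 rad
ℓ = θ/κ = 0.79579/0.99779 = 0.79755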